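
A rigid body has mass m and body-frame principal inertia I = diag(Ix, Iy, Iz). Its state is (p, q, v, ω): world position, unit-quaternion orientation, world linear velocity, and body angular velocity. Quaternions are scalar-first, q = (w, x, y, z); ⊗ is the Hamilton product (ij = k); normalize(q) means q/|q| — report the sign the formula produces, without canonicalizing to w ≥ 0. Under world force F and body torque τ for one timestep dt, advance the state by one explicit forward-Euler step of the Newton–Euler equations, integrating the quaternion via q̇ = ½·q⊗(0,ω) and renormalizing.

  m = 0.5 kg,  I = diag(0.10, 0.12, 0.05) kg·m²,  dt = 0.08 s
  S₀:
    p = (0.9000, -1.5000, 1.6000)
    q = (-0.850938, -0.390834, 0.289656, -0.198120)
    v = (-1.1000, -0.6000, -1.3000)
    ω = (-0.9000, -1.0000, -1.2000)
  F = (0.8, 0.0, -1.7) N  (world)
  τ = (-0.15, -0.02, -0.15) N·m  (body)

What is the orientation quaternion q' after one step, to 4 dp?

q' = (-0.8607, -0.3810, 0.3113, -0.1309)

2q̇ = q⊗(0,ω) = (-0.2998386, 0.2201370, 0.5602452, 1.6726500)
q' = normalize(q + ½dt·q⊗(0,ω)) = (-0.8607, -0.3810, 0.3113, -0.1309)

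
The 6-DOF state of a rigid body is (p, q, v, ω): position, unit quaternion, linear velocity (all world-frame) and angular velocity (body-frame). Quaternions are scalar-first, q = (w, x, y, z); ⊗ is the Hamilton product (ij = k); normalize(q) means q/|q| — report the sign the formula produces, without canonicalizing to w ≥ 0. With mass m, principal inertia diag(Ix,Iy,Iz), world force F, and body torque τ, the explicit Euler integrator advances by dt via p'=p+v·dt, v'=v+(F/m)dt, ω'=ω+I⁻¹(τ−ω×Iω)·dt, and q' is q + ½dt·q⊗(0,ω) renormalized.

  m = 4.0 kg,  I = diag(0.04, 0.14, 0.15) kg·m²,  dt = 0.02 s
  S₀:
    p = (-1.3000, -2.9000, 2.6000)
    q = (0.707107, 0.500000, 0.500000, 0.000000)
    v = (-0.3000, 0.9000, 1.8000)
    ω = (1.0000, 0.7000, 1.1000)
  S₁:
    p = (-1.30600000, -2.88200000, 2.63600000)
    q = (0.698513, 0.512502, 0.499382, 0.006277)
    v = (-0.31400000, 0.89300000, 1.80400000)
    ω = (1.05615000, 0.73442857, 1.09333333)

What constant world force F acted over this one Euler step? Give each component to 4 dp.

velocity change Δv = (-0.01400000, -0.00700000, 0.00400000)
F = m·Δv/dt = (-2.8000, -1.4000, 0.8000)

F = (-2.8000, -1.4000, 0.8000)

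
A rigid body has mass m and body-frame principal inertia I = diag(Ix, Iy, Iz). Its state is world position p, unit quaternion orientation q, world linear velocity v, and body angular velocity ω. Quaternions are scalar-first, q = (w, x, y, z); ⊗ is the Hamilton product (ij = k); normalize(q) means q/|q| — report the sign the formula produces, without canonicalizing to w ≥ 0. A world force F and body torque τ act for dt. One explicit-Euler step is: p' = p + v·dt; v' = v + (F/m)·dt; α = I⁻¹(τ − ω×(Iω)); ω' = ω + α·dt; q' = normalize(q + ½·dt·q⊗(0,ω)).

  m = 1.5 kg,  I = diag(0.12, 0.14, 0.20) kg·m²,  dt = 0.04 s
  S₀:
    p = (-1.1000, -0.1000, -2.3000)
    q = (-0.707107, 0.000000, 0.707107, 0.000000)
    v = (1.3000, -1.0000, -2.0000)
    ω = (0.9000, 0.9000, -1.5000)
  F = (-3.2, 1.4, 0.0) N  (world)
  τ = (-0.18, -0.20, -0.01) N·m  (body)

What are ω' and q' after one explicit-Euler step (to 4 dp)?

ω' = (0.8670, 0.8120, -1.5052)
q' = (-0.7193, -0.0339, 0.6938, 0.0085)

(τ − ω×Iω)/I = (-0.8250, -2.2000, -0.1310)
ω + α·dt = (0.8670, 0.8120, -1.5052)
2q̇ = q⊗(0,ω) = (-0.6363963, -1.6970568, -0.6363963, 0.4242642)
q + ½dt·q⊗(0,ω), renormalized = (-0.7193, -0.0339, 0.6938, 0.0085)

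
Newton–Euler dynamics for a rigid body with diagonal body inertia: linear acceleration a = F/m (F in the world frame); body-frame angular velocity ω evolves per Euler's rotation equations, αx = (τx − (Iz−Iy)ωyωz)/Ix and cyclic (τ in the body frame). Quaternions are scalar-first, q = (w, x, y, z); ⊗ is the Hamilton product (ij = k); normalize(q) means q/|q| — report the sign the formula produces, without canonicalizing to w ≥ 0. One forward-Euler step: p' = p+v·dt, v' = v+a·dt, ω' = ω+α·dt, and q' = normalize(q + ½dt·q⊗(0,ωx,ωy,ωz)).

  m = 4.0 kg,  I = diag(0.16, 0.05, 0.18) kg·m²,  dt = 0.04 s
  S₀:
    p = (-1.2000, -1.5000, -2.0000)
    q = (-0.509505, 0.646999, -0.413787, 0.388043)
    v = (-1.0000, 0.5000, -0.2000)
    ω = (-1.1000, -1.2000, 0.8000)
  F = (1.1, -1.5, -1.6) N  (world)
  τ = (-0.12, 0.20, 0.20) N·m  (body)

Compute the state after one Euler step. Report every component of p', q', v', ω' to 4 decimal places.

p' = (-1.2400, -1.4800, -2.0080)
q' = (-0.5111, 0.6605, -0.4202, 0.3550)
v' = (-0.9890, 0.4850, -0.2160)
ω' = (-1.0988, -1.0541, 0.8767)

gyro term ω×Iω = (-0.1248, 0.0176, -0.1452)
α = I⁻¹(τ − ω×Iω) = (0.0300, 3.6480, 1.9178)
ω' = ω + α·dt = (-1.0988, -1.0541, 0.8767)
q⊗(0,ω) = (-0.0952799, 0.6950775, -0.3330405, -1.6391685)
updated quaternion q' = (-0.5111, 0.6605, -0.4202, 0.3550)
a = (0.2750, -0.3750, -0.4000)
new position p' = (-1.2400, -1.4800, -2.0080)
v + (F/m)dt = (-0.9890, 0.4850, -0.2160)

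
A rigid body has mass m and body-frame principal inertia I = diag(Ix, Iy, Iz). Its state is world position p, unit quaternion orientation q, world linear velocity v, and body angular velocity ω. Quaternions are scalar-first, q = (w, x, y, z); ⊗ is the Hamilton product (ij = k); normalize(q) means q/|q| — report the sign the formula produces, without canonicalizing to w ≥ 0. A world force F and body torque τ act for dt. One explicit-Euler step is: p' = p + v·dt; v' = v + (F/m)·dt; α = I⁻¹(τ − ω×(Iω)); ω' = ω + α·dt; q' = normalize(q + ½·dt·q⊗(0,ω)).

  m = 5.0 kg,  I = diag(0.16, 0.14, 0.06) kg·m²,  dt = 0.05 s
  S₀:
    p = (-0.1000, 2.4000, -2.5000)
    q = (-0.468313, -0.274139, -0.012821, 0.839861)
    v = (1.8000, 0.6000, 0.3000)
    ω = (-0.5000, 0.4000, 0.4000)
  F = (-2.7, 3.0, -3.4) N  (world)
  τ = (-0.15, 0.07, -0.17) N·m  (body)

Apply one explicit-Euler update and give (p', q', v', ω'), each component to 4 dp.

p' = (-0.0100, 2.4300, -2.4850)
q' = (-0.4799, -0.2768, -0.0253, 0.8321)
v' = (1.7730, 0.6300, 0.2660)
ω' = (-0.5429, 0.4321, 0.2550)

a = F/m = (-0.5400, 0.6000, -0.6800)
new position p' = (-0.0100, 2.4300, -2.4850)
v + (F/m)dt = (1.7730, 0.6300, 0.2660)
gyro term ω×Iω = (-0.0128, -0.0200, 0.0040)
(τ − ω×Iω)/I = (-0.8575, 0.6429, -2.9000)
new body rate ω' = (-0.5429, 0.4321, 0.2550)
2q̇ = q⊗(0,ω) = (-0.4678855, -0.1069163, -0.4976001, -0.3033913)
q + ½dt·q⊗(0,ω), renormalized = (-0.4799, -0.2768, -0.0253, 0.8321)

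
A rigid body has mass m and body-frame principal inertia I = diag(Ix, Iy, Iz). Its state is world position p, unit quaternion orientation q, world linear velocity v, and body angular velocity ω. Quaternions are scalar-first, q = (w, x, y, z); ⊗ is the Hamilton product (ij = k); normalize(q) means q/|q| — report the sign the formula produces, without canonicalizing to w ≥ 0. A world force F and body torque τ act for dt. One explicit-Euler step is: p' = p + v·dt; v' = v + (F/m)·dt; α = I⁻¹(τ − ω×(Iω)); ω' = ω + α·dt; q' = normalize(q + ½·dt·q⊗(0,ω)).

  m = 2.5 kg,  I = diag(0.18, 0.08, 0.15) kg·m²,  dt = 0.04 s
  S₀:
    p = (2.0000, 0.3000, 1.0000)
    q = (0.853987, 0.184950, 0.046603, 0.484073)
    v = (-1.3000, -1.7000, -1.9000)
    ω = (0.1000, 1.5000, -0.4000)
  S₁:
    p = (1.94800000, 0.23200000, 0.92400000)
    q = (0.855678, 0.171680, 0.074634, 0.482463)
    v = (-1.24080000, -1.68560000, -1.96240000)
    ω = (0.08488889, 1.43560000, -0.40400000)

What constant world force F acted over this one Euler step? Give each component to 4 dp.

Δv = v₁−v₀ = (0.05920000, 0.01440000, -0.06240000)
applied force F = (3.7000, 0.9000, -3.9000)

F = (3.7000, 0.9000, -3.9000)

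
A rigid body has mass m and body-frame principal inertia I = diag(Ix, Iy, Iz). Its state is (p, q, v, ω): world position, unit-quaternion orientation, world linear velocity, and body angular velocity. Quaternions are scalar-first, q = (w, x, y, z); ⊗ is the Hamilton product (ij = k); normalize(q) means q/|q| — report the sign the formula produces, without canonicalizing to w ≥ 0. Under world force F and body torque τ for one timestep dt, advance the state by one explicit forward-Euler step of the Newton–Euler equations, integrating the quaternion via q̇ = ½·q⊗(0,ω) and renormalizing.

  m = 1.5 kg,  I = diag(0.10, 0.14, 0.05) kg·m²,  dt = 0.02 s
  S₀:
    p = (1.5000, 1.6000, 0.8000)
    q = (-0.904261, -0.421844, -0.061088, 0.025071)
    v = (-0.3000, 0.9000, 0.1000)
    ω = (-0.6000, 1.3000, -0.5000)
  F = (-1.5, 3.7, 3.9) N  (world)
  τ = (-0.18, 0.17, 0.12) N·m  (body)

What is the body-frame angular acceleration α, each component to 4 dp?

precession coupling ω×(Iω) = (0.0585, 0.0150, -0.0312)
α = I⁻¹(τ − ω×Iω) = (-2.3850, 1.1071, 3.0240)

α = (-2.3850, 1.1071, 3.0240)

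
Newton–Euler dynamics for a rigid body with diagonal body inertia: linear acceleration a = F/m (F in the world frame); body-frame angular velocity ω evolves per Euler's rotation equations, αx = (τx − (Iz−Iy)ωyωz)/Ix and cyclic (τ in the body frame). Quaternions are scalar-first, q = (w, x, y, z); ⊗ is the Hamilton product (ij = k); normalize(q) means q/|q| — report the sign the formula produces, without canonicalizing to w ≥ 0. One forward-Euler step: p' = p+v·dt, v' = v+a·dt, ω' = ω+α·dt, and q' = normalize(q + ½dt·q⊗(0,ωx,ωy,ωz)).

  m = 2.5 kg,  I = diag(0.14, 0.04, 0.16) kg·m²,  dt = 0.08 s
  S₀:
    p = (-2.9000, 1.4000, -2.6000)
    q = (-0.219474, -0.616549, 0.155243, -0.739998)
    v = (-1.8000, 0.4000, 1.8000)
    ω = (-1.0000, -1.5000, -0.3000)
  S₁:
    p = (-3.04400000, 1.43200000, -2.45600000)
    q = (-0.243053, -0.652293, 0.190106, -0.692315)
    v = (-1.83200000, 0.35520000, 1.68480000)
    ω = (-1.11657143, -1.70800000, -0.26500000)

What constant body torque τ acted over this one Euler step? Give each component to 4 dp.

τ = (-0.1500, -0.1100, -0.0800)

Δω = ω₁−ω₀ = (-0.11657143, -0.20800000, 0.03500000)
τ = I·(Δω/dt) + ω₀×(Iω₀) = (-0.1500, -0.1100, -0.0800)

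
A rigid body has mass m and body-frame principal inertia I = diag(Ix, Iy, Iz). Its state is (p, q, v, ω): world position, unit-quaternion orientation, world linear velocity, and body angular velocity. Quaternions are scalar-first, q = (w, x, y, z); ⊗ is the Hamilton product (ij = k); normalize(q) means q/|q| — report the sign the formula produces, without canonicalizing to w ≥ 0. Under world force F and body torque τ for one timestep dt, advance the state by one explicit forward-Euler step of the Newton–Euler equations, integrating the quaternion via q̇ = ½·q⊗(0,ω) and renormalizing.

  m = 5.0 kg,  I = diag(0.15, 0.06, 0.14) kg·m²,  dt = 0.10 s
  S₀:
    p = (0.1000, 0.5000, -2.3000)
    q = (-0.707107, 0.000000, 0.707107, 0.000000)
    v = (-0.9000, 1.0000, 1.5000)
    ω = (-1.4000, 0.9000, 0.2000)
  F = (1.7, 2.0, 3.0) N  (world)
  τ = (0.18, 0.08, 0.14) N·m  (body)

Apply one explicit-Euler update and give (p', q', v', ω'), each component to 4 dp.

gyro term ω×Iω = (0.0144, -0.0028, 0.1134)
α = I⁻¹(τ − ω×Iω) = (1.1040, 1.3800, 0.1900)
ω + α·dt = (-1.2896, 1.0380, 0.2190)
2q̇ = q⊗(0,ω) = (-0.6363963, 1.1313712, -0.6363963, 0.8485284)
updated quaternion q' = (-0.7363, 0.0564, 0.6729, 0.0423)
p + v·dt = (0.0100, 0.6000, -2.1500)
v' = v + a·dt = (-0.8660, 1.0400, 1.5600)

p' = (0.0100, 0.6000, -2.1500)
q' = (-0.7363, 0.0564, 0.6729, 0.0423)
v' = (-0.8660, 1.0400, 1.5600)
ω' = (-1.2896, 1.0380, 0.2190)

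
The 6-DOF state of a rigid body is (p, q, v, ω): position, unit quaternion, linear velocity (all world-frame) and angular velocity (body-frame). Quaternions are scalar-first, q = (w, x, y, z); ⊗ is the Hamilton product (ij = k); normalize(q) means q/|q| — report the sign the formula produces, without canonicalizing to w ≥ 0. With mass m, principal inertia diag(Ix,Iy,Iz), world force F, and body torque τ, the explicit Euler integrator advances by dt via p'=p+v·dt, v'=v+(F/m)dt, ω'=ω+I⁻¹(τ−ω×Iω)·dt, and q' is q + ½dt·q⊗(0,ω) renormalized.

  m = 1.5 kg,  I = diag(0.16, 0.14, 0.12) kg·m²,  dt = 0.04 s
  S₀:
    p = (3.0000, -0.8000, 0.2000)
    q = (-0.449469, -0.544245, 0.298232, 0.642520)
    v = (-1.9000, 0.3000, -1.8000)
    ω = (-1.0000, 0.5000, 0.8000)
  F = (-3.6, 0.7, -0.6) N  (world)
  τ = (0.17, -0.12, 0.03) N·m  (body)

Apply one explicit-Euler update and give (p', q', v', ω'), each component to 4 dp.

precession coupling ω×(Iω) = (-0.0080, -0.0320, 0.0100)
α = I⁻¹(τ − ω×Iω) = (1.1125, -0.6286, 0.1667)
ω' = ω + α·dt = (-0.9555, 0.4749, 0.8067)
q⊗(0,ω) = (-1.2073770, 0.3667946, -0.4318585, -0.3334657)
q' = normalize(q + ½dt·q⊗(0,ω)) = (-0.4734, -0.5367, 0.2895, 0.6356)
linear accel F/m = (-2.4000, 0.4667, -0.4000)
p + v·dt = (2.9240, -0.7880, 0.1280)
v + (F/m)dt = (-1.9960, 0.3187, -1.8160)

p' = (2.9240, -0.7880, 0.1280)
q' = (-0.4734, -0.5367, 0.2895, 0.6356)
v' = (-1.9960, 0.3187, -1.8160)
ω' = (-0.9555, 0.4749, 0.8067)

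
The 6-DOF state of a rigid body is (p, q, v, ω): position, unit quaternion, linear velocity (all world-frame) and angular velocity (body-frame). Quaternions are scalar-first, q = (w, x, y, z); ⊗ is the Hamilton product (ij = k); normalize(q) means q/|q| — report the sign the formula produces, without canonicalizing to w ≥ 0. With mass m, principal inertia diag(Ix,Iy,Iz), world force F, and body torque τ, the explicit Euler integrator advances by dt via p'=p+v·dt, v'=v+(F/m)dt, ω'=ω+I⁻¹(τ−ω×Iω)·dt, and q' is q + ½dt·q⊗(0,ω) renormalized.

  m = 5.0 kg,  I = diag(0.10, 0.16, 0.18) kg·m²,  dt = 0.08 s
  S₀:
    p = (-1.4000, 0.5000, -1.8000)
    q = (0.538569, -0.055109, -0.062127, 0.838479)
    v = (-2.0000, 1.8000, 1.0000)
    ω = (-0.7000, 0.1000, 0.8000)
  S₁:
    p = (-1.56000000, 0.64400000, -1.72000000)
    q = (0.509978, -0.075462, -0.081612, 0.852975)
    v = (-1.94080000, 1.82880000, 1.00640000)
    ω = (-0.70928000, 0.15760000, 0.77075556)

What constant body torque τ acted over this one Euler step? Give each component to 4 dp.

τ = (-0.0100, 0.1600, -0.0700)

rate change Δω = (-0.00928000, 0.05760000, -0.02924444)
I·α + gyro = (-0.0100, 0.1600, -0.0700)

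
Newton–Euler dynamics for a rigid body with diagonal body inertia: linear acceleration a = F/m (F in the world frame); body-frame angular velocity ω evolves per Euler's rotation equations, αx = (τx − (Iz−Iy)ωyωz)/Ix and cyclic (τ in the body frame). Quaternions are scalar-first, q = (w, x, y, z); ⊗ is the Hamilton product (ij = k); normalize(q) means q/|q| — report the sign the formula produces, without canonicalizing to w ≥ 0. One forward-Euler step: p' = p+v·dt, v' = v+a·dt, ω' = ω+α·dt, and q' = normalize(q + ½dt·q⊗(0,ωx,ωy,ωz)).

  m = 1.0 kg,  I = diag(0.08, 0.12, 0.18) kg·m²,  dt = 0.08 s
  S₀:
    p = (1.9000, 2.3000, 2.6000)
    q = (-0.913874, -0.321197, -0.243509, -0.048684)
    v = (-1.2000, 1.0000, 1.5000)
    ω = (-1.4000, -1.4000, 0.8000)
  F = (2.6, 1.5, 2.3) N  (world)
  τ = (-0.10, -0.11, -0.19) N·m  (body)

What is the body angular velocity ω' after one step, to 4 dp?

ω' = (-1.4328, -1.5480, 0.6807)

α = I⁻¹(τ − ω×Iω) = (-0.4100, -1.8500, -1.4911)
ω' = ω + α·dt = (-1.4328, -1.5480, 0.6807)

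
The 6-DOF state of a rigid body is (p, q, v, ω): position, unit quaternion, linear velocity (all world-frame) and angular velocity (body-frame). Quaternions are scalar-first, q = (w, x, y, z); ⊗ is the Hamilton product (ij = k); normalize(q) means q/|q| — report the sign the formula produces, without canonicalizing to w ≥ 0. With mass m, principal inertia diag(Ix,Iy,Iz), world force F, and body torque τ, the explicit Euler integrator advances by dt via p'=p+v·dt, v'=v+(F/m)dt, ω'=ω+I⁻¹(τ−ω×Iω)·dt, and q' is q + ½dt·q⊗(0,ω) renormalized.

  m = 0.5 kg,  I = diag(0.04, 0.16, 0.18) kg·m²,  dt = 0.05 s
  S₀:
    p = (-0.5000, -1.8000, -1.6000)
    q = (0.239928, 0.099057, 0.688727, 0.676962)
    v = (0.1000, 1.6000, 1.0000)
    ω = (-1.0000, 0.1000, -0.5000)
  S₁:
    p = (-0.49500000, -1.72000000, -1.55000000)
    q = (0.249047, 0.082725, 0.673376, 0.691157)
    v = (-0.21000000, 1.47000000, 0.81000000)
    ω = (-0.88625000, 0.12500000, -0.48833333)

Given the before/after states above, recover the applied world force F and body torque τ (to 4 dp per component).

Δω = ω₁−ω₀ = (0.11375000, 0.02500000, 0.01166667)
gyro term ω₀×Iω₀ = (-0.0010, -0.0700, -0.0120)
τ = I·(Δω/dt) + ω₀×(Iω₀) = (0.0900, 0.0100, 0.0300)
v₁ − v₀ = (-0.31000000, -0.13000000, -0.19000000)
m·(v₁−v₀)/dt = (-3.1000, -1.3000, -1.9000)

F = (-3.1000, -1.3000, -1.9000)
τ = (0.0900, 0.0100, 0.0300)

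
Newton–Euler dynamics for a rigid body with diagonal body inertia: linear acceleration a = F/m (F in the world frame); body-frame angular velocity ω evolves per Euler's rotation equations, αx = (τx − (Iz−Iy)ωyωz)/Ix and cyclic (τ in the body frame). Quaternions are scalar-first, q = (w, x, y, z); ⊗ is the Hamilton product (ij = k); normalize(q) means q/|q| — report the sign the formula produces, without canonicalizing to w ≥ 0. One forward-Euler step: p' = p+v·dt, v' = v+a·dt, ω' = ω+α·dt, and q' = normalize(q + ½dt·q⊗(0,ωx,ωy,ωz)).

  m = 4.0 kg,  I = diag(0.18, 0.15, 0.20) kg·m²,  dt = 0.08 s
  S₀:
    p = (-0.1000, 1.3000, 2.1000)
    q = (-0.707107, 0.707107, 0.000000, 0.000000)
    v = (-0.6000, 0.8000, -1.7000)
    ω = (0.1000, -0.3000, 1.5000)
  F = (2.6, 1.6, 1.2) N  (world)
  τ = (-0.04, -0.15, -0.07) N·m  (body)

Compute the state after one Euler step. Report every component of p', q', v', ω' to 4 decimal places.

a = F/m = (0.6500, 0.4000, 0.3000)
p' = p + v·dt = (-0.1480, 1.3640, 1.9640)
new velocity v' = (-0.5480, 0.8320, -1.6760)
gyro term ω×Iω = (-0.0225, -0.0030, 0.0009)
(τ − ω×Iω)/I = (-0.0972, -0.9800, -0.3545)
ω + α·dt = (0.0922, -0.3784, 1.4716)
2q̇ = q⊗(0,ω) = (-0.0707107, -0.0707107, -0.8485284, -1.2727926)
q' = normalize(q + ½dt·q⊗(0,ω)) = (-0.7086, 0.7030, -0.0339, -0.0508)

p' = (-0.1480, 1.3640, 1.9640)
q' = (-0.7086, 0.7030, -0.0339, -0.0508)
v' = (-0.5480, 0.8320, -1.6760)
ω' = (0.0922, -0.3784, 1.4716)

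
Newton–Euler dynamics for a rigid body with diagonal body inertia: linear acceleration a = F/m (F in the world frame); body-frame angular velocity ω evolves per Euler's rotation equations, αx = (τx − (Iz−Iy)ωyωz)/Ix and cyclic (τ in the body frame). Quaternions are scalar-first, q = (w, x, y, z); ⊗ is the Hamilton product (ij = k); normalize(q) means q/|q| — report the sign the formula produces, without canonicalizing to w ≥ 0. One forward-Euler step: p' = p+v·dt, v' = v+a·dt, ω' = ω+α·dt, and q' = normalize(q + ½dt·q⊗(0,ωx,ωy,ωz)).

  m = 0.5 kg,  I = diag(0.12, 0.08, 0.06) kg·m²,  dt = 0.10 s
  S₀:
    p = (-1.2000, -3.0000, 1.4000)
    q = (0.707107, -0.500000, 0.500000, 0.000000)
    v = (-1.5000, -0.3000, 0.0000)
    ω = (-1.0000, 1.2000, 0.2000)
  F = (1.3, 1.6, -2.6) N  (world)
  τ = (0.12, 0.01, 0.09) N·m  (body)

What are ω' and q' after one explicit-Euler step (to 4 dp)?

angular accel α = (1.0400, 0.2750, 0.7000)
new body rate ω' = (-0.8960, 1.2275, 0.2700)
q⊗(0,ω) = (-1.1000000, -0.6071070, 0.9485284, 0.0414214)
updated quaternion q' = (0.6501, -0.5287, 0.5457, 0.0021)

ω' = (-0.8960, 1.2275, 0.2700)
q' = (0.6501, -0.5287, 0.5457, 0.0021)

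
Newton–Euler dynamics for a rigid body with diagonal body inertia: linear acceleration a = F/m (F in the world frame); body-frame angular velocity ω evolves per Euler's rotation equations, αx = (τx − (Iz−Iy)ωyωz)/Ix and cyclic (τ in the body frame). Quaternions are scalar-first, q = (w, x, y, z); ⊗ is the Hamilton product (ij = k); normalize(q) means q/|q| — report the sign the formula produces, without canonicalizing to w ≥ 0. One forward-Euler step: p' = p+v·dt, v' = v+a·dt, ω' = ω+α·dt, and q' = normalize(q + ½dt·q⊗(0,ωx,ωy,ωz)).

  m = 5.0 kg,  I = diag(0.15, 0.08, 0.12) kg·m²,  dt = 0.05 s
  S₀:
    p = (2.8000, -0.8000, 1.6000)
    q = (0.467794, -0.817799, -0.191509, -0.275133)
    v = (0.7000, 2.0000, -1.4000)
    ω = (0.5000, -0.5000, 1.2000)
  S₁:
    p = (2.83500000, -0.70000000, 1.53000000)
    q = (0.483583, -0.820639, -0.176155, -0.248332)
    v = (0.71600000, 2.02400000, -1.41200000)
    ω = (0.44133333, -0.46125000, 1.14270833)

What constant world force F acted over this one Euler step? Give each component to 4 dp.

F = (1.6000, 2.4000, -1.2000)

v₁ − v₀ = (0.01600000, 0.02400000, -0.01200000)
m·(v₁−v₀)/dt = (1.6000, 2.4000, -1.2000)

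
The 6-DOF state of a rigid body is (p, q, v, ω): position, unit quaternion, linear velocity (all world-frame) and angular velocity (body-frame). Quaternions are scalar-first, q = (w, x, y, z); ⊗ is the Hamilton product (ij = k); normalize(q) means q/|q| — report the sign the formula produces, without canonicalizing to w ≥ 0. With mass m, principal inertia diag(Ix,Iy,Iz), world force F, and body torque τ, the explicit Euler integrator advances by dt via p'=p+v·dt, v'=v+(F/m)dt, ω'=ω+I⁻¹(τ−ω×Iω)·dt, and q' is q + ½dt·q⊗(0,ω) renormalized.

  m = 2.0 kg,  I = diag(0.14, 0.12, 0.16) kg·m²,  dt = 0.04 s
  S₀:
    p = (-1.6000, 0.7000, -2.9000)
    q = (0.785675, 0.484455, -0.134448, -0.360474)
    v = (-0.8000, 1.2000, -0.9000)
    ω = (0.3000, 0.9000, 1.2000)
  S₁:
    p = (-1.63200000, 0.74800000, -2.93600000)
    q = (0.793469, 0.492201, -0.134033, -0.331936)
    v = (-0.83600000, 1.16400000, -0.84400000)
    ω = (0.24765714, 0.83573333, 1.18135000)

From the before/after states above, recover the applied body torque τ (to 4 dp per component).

τ = (-0.1400, -0.2000, -0.0800)

ω₁ − ω₀ = (-0.05234286, -0.06426667, -0.01865000)
ω₀×(Iω₀) = (0.0432, -0.0072, -0.0054)
applied torque τ = (-0.1400, -0.2000, -0.0800)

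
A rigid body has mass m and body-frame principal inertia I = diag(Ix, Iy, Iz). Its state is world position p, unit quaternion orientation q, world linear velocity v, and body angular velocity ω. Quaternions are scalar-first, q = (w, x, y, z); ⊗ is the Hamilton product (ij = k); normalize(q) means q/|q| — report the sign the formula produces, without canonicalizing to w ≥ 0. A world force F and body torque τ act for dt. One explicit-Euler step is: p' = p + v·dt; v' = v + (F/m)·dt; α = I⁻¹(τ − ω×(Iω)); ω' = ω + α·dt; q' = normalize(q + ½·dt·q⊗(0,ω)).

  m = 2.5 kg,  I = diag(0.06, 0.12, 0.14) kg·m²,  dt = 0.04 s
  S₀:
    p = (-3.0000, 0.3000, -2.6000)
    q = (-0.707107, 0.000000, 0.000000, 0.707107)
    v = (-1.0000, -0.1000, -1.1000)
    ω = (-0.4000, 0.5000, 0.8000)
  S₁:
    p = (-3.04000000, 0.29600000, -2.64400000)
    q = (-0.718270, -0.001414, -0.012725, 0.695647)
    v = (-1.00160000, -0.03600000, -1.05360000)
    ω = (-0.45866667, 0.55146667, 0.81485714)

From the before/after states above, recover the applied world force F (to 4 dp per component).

velocity change Δv = (-0.00160000, 0.06400000, 0.04640000)
applied force F = (-0.1000, 4.0000, 2.9000)

F = (-0.1000, 4.0000, 2.9000)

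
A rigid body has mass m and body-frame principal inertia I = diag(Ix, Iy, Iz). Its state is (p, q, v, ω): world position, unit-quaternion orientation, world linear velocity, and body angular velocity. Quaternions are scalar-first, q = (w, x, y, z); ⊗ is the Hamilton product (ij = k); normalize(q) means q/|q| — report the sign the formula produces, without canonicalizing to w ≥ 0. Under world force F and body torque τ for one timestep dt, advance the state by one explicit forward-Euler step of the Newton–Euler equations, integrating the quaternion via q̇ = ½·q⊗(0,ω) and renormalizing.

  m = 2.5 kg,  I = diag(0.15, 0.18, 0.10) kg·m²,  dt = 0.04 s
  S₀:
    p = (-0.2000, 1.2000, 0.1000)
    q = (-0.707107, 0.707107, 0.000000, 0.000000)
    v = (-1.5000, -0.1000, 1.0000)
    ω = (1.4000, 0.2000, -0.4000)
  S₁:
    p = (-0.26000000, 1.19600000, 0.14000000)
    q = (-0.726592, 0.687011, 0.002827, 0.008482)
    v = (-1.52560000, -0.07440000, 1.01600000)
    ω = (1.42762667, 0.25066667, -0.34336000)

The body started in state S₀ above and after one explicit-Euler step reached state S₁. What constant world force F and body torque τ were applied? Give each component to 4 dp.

F = (-1.6000, 1.6000, 1.0000)
τ = (0.1100, 0.2000, 0.1500)

v₁ − v₀ = (-0.02560000, 0.02560000, 0.01600000)
applied force F = (-1.6000, 1.6000, 1.0000)
rate change Δω = (0.02762667, 0.05066667, 0.05664000)
gyro term ω₀×Iω₀ = (0.0064, -0.0280, 0.0084)
applied torque τ = (0.1100, 0.2000, 0.1500)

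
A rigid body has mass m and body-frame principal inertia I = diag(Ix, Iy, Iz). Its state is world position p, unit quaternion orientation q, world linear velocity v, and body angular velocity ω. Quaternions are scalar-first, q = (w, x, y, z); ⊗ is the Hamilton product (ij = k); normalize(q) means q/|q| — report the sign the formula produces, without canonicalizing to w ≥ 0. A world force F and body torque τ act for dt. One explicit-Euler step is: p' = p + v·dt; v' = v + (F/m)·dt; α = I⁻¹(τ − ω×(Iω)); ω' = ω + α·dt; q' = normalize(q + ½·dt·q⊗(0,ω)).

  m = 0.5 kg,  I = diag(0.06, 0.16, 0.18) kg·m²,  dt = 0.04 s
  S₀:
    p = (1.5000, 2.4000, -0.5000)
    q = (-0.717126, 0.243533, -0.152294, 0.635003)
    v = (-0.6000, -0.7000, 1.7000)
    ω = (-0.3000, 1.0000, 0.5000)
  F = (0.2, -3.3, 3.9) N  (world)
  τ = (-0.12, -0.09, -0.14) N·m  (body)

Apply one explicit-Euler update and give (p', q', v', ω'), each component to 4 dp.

ω×(Iω) gyroscopic = (0.0100, 0.0180, -0.0300)
(τ − ω×Iω)/I = (-2.1667, -0.6750, -0.6111)
ω' = ω + α·dt = (-0.3867, 0.9730, 0.4756)
Hamilton product q⊗(0,ω) = (-0.0921476, -0.4960122, -1.0293934, -0.1607182)
updated quaternion q' = (-0.7188, 0.2336, -0.1728, 0.6316)
a = F/m = (0.4000, -6.6000, 7.8000)
p + v·dt = (1.4760, 2.3720, -0.4320)
v + (F/m)dt = (-0.5840, -0.9640, 2.0120)

p' = (1.4760, 2.3720, -0.4320)
q' = (-0.7188, 0.2336, -0.1728, 0.6316)
v' = (-0.5840, -0.9640, 2.0120)
ω' = (-0.3867, 0.9730, 0.4756)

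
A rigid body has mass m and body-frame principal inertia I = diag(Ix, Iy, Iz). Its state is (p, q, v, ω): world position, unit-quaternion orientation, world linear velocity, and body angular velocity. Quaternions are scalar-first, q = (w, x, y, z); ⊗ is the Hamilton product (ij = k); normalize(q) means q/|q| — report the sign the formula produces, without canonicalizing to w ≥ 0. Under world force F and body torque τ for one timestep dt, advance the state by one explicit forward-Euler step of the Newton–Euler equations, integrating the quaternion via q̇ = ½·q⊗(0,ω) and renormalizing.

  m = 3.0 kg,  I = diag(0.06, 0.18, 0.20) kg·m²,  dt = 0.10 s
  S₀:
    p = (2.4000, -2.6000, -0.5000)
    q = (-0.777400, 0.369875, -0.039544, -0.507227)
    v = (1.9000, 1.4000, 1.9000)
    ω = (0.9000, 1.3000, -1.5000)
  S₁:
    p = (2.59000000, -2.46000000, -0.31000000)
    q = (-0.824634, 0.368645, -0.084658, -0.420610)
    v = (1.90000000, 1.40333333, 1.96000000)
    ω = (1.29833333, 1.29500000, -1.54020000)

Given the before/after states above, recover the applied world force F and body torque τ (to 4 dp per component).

Δv = v₁−v₀ = (0.00000000, 0.00333333, 0.06000000)
F = m·Δv/dt = (0.0000, 0.1000, 1.8000)
rate change Δω = (0.39833333, -0.00500000, -0.04020000)
I·α + gyro = (0.2000, 0.1800, 0.0600)

F = (0.0000, 0.1000, 1.8000)
τ = (0.2000, 0.1800, 0.0600)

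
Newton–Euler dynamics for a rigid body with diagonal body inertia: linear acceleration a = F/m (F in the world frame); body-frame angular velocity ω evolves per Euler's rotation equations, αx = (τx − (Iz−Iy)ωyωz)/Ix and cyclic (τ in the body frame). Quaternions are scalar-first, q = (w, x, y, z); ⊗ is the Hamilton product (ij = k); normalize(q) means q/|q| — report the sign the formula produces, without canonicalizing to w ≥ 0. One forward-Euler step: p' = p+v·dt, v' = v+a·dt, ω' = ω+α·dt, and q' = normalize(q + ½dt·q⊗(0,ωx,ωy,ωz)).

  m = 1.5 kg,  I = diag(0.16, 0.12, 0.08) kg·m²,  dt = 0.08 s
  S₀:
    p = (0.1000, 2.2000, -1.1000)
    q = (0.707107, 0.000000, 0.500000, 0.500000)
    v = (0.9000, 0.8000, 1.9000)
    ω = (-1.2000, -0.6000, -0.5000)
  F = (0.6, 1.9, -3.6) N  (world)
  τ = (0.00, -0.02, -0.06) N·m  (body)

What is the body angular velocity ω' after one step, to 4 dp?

angular accel α = (0.0750, -0.5667, -0.3900)
new body rate ω' = (-1.1940, -0.6453, -0.5312)

ω' = (-1.1940, -0.6453, -0.5312)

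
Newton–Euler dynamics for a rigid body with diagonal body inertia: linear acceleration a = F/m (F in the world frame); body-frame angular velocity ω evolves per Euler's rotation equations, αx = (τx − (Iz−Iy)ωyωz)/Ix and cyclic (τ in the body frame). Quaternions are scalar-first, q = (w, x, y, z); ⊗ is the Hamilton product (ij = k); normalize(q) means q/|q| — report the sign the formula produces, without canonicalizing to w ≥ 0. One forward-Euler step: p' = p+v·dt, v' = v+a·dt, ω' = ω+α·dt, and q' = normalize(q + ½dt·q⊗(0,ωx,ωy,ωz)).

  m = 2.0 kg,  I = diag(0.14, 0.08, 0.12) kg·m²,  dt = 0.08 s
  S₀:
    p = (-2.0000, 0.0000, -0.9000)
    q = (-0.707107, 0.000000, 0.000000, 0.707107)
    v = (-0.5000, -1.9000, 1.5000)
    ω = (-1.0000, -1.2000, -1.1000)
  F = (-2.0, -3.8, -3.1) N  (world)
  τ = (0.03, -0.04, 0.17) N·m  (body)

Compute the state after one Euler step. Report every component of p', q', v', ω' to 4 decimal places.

p' = (-2.0400, -0.1520, -0.7800)
q' = (-0.6740, 0.0620, 0.0056, 0.7361)
v' = (-0.5800, -2.0520, 1.3760)
ω' = (-1.0130, -1.2620, -0.9387)

new position p' = (-2.0400, -0.1520, -0.7800)
new velocity v' = (-0.5800, -2.0520, 1.3760)
gyro term ω×Iω = (0.0528, 0.0220, -0.0720)
(τ − ω×Iω)/I = (-0.1629, -0.7750, 2.0167)
new body rate ω' = (-1.0130, -1.2620, -0.9387)
q⊗(0,ω) = (0.7778177, 1.5556354, 0.1414214, 0.7778177)
updated quaternion q' = (-0.6740, 0.0620, 0.0056, 0.7361)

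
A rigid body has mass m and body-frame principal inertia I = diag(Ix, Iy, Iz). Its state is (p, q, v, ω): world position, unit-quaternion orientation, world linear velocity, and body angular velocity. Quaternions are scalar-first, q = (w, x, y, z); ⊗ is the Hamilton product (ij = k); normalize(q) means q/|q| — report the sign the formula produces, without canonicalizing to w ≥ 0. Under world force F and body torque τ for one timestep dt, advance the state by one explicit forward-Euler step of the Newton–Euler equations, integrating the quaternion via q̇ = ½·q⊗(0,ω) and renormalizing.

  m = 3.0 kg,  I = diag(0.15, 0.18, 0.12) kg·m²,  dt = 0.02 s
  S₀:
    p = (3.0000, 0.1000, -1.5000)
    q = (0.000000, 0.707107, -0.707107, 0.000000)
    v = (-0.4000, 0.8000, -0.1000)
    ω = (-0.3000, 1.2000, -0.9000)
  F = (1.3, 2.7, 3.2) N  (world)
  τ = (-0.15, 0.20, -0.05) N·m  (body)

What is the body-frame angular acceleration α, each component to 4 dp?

α = (-1.4320, 1.0661, -0.3267)

gyro term ω×Iω = (0.0648, 0.0081, -0.0108)
angular accel α = (-1.4320, 1.0661, -0.3267)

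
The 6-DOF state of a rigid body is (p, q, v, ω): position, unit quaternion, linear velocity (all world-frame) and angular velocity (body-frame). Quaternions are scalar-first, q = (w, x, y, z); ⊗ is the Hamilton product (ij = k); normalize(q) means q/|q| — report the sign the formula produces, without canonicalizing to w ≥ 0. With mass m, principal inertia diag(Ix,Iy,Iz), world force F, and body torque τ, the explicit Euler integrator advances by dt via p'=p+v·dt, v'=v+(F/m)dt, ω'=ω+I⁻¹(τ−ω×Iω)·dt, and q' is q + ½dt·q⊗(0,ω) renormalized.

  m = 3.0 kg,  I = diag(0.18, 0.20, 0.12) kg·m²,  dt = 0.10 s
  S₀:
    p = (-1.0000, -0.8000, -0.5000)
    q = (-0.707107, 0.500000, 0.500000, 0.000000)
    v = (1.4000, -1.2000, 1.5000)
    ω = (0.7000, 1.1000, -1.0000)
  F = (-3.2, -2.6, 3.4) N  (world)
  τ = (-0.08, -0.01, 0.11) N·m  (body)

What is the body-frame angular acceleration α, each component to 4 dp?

α = (-0.9333, 0.1600, 0.7883)

ω×(Iω) gyroscopic = (0.0880, -0.0420, 0.0154)
angular accel α = (-0.9333, 0.1600, 0.7883)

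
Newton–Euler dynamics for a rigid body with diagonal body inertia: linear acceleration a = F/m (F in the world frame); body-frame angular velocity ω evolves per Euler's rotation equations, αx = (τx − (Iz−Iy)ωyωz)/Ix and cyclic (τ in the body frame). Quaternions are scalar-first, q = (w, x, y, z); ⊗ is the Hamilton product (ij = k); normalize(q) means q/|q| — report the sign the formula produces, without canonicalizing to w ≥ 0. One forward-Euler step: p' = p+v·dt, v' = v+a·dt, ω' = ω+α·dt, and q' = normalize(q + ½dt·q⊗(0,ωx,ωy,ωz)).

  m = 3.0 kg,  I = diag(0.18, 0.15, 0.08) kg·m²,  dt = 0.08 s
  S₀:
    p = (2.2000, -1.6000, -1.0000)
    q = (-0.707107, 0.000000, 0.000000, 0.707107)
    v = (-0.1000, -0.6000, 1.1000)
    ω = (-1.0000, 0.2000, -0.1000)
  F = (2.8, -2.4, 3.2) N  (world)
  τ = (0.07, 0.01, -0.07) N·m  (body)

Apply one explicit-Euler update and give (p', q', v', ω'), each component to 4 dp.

p' = (2.1920, -1.6480, -0.9120)
q' = (-0.7037, 0.0226, -0.0339, 0.7093)
v' = (-0.0253, -0.6640, 1.1853)
ω' = (-0.9695, 0.2000, -0.1760)

ω×(Iω) gyroscopic = (0.0014, 0.0100, 0.0060)
α = I⁻¹(τ − ω×Iω) = (0.3811, 0.0000, -0.9500)
ω + α·dt = (-0.9695, 0.2000, -0.1760)
Hamilton product q⊗(0,ω) = (0.0707107, 0.5656856, -0.8485284, 0.0707107)
q' = normalize(q + ½dt·q⊗(0,ω)) = (-0.7037, 0.0226, -0.0339, 0.7093)
p + v·dt = (2.1920, -1.6480, -0.9120)
v' = v + a·dt = (-0.0253, -0.6640, 1.1853)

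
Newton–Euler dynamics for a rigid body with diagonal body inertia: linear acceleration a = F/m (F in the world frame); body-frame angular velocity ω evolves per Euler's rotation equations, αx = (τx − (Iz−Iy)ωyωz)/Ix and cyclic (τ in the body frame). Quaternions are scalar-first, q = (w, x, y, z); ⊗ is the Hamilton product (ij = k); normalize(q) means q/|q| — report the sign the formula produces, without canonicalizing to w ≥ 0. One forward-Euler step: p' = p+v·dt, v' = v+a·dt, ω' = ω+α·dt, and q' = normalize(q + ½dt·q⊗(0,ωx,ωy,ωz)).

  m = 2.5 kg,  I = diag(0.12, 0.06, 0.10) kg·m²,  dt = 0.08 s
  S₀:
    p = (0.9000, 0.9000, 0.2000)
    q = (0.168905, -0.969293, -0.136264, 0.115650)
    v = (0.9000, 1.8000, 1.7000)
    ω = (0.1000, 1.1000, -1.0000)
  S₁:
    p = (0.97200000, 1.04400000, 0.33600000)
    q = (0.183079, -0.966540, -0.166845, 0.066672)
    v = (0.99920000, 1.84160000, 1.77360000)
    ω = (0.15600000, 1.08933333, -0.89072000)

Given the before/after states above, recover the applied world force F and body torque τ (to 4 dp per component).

F = (3.1000, 1.3000, 2.3000)
τ = (0.0400, -0.0100, 0.1300)

ω₁ − ω₀ = (0.05600000, -0.01066667, 0.10928000)
τ = I·(Δω/dt) + ω₀×(Iω₀) = (0.0400, -0.0100, 0.1300)
v₁ − v₀ = (0.09920000, 0.04160000, 0.07360000)
applied force F = (3.1000, 1.3000, 2.3000)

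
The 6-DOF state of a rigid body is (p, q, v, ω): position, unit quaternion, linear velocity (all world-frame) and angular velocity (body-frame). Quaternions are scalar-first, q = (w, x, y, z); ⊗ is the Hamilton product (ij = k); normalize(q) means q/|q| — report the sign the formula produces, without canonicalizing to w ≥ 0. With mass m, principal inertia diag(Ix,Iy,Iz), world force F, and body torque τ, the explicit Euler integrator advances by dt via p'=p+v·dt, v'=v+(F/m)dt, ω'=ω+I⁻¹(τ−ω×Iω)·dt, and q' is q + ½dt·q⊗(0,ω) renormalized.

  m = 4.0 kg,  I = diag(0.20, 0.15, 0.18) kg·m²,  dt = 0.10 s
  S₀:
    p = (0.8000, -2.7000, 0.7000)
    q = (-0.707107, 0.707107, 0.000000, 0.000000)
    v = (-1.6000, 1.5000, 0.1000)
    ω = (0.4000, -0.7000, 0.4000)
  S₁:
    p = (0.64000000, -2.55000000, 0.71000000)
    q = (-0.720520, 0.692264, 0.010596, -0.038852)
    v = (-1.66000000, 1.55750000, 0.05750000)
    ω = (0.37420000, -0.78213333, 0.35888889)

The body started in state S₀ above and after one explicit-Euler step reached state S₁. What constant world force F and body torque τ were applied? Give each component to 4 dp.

F = (-2.4000, 2.3000, -1.7000)
τ = (-0.0600, -0.1200, -0.0600)

rate change Δω = (-0.02580000, -0.08213333, -0.04111111)
gyro term ω₀×Iω₀ = (-0.0084, 0.0032, 0.0140)
τ = I·(Δω/dt) + ω₀×(Iω₀) = (-0.0600, -0.1200, -0.0600)
velocity change Δv = (-0.06000000, 0.05750000, -0.04250000)
applied force F = (-2.4000, 2.3000, -1.7000)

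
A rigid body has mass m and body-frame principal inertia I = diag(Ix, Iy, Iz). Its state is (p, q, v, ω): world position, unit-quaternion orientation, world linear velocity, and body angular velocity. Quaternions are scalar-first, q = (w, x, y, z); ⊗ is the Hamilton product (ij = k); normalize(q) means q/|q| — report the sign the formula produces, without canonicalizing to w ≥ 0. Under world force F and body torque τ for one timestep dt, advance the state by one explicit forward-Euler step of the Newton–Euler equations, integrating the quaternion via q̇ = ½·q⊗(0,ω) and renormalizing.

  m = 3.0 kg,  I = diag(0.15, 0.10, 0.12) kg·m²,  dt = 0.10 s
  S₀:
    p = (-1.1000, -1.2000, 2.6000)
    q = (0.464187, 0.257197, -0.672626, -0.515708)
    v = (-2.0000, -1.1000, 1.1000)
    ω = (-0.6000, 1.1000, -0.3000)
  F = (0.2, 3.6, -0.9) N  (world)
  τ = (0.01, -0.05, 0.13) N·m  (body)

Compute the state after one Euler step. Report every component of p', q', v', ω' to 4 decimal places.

p' = (-1.3000, -1.3100, 2.7100)
q' = (0.5001, 0.2811, -0.6265, -0.5276)
v' = (-1.9933, -0.9800, 1.0700)
ω' = (-0.5889, 1.0446, -0.2192)

a = F/m = (0.0667, 1.2000, -0.3000)
p' = p + v·dt = (-1.3000, -1.3100, 2.7100)
v' = v + a·dt = (-1.9933, -0.9800, 1.0700)
precession coupling ω×(Iω) = (-0.0066, 0.0054, 0.0330)
α = I⁻¹(τ − ω×Iω) = (0.1107, -0.5540, 0.8083)
ω + α·dt = (-0.5889, 1.0446, -0.2192)
q⊗(0,ω) = (0.7394944, 0.4905544, 0.8971896, -0.2599150)
q + ½dt·q⊗(0,ω), renormalized = (0.5001, 0.2811, -0.6265, -0.5276)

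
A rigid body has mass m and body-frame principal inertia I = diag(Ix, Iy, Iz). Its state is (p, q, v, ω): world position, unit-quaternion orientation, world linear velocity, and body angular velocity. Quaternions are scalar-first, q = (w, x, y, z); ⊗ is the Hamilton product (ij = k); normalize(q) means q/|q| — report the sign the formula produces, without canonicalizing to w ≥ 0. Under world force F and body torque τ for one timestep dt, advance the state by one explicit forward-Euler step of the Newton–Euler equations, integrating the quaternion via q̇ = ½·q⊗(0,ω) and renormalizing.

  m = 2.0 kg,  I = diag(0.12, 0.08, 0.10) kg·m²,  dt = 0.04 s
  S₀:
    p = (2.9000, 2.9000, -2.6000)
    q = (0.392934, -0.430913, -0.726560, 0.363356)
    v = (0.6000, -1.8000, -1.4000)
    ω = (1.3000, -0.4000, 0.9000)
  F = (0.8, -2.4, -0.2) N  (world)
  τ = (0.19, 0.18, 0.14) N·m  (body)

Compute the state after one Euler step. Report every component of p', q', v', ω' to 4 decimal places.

p' = (2.9240, 2.8280, -2.6560)
q' = (0.3916, -0.4306, -0.7121, 0.3926)
v' = (0.6160, -1.8480, -1.4040)
ω' = (1.3657, -0.3217, 0.9477)

linear accel F/m = (0.4000, -1.2000, -0.1000)
new position p' = (2.9240, 2.8280, -2.6560)
new velocity v' = (0.6160, -1.8480, -1.4040)
gyro term ω×Iω = (-0.0072, 0.0234, 0.0208)
(τ − ω×Iω)/I = (1.6433, 1.9575, 1.1920)
ω' = ω + α·dt = (1.3657, -0.3217, 0.9477)
Hamilton product q⊗(0,ω) = (-0.0574575, 0.0022526, 0.7030109, 1.4705338)
q + ½dt·q⊗(0,ω), renormalized = (0.3916, -0.4306, -0.7121, 0.3926)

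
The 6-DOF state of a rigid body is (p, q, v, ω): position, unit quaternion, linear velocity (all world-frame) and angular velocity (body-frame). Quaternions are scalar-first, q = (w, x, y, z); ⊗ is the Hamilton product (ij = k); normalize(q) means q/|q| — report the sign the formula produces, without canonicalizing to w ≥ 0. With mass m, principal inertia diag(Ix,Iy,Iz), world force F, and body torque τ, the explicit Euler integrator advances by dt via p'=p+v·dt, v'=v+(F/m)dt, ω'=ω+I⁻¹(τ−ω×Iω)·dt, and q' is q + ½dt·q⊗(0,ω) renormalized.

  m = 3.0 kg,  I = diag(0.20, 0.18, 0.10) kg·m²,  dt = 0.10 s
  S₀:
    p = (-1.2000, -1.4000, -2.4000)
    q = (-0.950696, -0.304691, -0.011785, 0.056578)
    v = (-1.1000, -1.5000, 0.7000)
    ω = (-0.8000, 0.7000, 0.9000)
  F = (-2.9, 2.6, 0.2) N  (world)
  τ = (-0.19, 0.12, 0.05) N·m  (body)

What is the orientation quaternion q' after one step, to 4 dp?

q⊗(0,ω) = (-0.2864235, 0.7103457, -0.4365277, -1.0783381)
updated quaternion q' = (-0.9627, -0.2685, -0.0335, 0.0027)

q' = (-0.9627, -0.2685, -0.0335, 0.0027)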